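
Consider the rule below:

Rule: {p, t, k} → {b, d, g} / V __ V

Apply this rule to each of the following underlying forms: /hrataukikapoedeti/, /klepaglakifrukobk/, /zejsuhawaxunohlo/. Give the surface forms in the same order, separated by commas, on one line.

hradaugigaboededi, klebaglagifrugobk, zejsuhawaxunohlo

/hrataukikapoedeti/: /t/ is a voiceless stop between vowels /a/ and /a/, so it voices to [d]. /k/ is a voiceless stop between vowels /u/ and /i/, so it voices to [g]. /k/ is a voiceless stop between vowels /i/ and /a/, so it voices to [g]. /p/ is a voiceless stop between vowels /a/ and /o/, so it voices to [b]. /t/ is a voiceless stop between vowels /e/ and /i/, so it voices to [d]. → [hradaugigaboededi].
/klepaglakifrukobk/: /p/ is a voiceless stop between vowels /e/ and /a/, so it voices to [b]. /k/ is a voiceless stop between vowels /a/ and /i/, so it voices to [g]. /k/ is a voiceless stop between vowels /u/ and /o/, so it voices to [g]. → [klebaglagifrugobk].
/zejsuhawaxunohlo/: the rule's environment is not met; surfaces unchanged as [zejsuhawaxunohlo].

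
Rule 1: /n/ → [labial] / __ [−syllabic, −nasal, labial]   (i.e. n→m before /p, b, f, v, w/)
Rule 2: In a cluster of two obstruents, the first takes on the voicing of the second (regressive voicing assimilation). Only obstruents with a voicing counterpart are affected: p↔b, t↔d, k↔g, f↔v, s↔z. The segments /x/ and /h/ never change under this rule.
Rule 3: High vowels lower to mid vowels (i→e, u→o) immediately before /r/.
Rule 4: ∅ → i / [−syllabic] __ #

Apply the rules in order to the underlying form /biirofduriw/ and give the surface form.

Rule 1 (nasal place assimilation): no segment meets the environment; /biirofduriw/ is unchanged.
Rule 2 (regressive voicing assimilation): /f/ precedes the voiced obstruent /d/, so it voices to [v] by assimilation. /biirofduriw/ → biirovduriw.
Rule 3 (pre-rhotic lowering): /i/ is a high vowel immediately before /r/, so it lowers to [e]. /u/ is a high vowel immediately before /r/, so it lowers to [o]. /biirovduriw/ → bierovdoriw.
Rule 4 (final i-epenthesis): the form ends in the consonant /w/, so [i] is inserted word-finally. /bierovdoriw/ → bierovdoriwi.

bierovdoriwi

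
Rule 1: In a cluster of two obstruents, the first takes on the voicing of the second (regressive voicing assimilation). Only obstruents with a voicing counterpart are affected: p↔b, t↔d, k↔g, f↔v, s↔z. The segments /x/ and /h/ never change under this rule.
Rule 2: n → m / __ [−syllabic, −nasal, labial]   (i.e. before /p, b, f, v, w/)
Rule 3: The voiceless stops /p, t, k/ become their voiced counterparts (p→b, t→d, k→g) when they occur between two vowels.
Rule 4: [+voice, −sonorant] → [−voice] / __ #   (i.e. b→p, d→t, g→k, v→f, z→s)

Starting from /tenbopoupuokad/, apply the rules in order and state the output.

temboboubuogat

Rule 1 (regressive voicing assimilation): no segment meets the environment; /tenbopoupuokad/ is unchanged.
Rule 2 (nasal place assimilation): /n/ precedes the labial consonant /b/, so it assimilates in place to [m]. /tenbopoupuokad/ → tembopoupuokad.
Rule 3 (intervocalic voicing): /p/ is a voiceless stop between vowels /o/ and /o/, so it voices to [b]. /p/ is a voiceless stop between vowels /u/ and /u/, so it voices to [b]. /k/ is a voiceless stop between vowels /o/ and /a/, so it voices to [g]. /tembopoupuokad/ → temboboubuogad.
Rule 4 (final devoicing): /d/ is a voiced obstruent in word-final position, so it devoices to [t]. /temboboubuogad/ → temboboubuogat.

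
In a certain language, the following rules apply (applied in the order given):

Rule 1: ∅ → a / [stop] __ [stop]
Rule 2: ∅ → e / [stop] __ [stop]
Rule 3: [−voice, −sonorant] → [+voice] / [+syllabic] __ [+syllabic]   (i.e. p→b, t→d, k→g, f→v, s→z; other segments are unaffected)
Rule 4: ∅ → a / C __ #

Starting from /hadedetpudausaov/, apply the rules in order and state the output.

hadededabudauzaova

Rule 1 (stop-cluster a-epenthesis): /t/ and /p/ form a stop–stop cluster, so [a] is inserted between them. /hadedetpudausaov/ → hadedetapudausaov.
Rule 2 (stop-cluster e-epenthesis): no segment meets the environment; /hadedetapudausaov/ is unchanged.
Rule 3 (intervocalic voicing): /t/ is a voiceless obstruent between vowels /e/ and /a/, so it voices to [d]. /p/ is a voiceless obstruent between vowels /a/ and /u/, so it voices to [b]. /s/ is a voiceless obstruent between vowels /u/ and /a/, so it voices to [z]. /hadedetapudausaov/ → hadededabudauzaov.
Rule 4 (final a-epenthesis): the form ends in the consonant /v/, so [a] is inserted word-finally. /hadededabudauzaov/ → hadededabudauzaova.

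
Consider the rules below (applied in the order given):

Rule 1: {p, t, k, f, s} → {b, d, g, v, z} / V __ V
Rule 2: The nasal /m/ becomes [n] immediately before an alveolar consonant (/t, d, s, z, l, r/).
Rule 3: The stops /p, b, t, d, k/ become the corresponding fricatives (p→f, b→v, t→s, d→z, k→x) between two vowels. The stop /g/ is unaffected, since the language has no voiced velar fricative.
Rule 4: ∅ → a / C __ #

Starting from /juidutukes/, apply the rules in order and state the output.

Rule 1 (intervocalic voicing): /t/ is a voiceless obstruent between vowels /u/ and /u/, so it voices to [d]. /k/ is a voiceless obstruent between vowels /u/ and /e/, so it voices to [g]. /juidutukes/ → juiduduges.
Rule 2 (nasal place assimilation): no segment meets the environment; /juiduduges/ is unchanged.
Rule 3 (intervocalic spirantization): /d/ is a stop between vowels /i/ and /u/, so it spirantizes to the fricative [z]. /d/ is a stop between vowels /u/ and /u/, so it spirantizes to the fricative [z]. /juiduduges/ → juizuzuges.
Rule 4 (final a-epenthesis): the form ends in the consonant /s/, so [a] is inserted word-finally. /juizuzuges/ → juizuzugesa.

juizuzugesa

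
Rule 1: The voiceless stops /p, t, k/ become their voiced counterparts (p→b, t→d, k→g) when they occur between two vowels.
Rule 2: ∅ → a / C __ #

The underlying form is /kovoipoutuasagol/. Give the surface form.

Rule 1 (intervocalic voicing): /p/ is a voiceless stop between vowels /i/ and /o/, so it voices to [b]. /t/ is a voiceless stop between vowels /u/ and /u/, so it voices to [d]. /kovoipoutuasagol/ → kovoibouduasagol.
Rule 2 (final a-epenthesis): the form ends in the consonant /l/, so [a] is inserted word-finally. /kovoibouduasagol/ → kovoibouduasagola.

kovoibouduasagola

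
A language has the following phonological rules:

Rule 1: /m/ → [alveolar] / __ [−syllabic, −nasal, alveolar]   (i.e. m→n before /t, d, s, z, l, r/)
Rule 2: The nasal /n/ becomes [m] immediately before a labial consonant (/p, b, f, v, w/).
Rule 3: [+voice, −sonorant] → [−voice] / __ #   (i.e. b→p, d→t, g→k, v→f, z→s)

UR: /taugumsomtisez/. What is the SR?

taugunsontises

Rule 1 (nasal place assimilation): /m/ precedes the alveolar consonant /s/, so it assimilates in place to [n]. /m/ precedes the alveolar consonant /t/, so it assimilates in place to [n]. /taugumsomtisez/ → taugunsontisez.
Rule 2 (nasal place assimilation): no segment meets the environment; /taugunsontisez/ is unchanged.
Rule 3 (final devoicing): /z/ is a voiced obstruent in word-final position, so it devoices to [s]. /taugunsontisez/ → taugunsontises.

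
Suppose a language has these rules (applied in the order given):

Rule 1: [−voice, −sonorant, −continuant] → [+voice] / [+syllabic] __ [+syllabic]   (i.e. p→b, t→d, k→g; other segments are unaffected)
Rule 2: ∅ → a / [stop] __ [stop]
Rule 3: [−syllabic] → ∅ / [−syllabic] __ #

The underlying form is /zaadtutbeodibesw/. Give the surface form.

Rule 1 (intervocalic voicing): no segment meets the environment; /zaadtutbeodibesw/ is unchanged.
Rule 2 (stop-cluster a-epenthesis): /d/ and /t/ form a stop–stop cluster, so [a] is inserted between them. /t/ and /b/ form a stop–stop cluster, so [a] is inserted between them. /zaadtutbeodibesw/ → zaadatutabeodibesw.
Rule 3 (final cluster simplification): /w/ is the second consonant of a word-final cluster /sw/, so it deletes. /zaadatutabeodibesw/ → zaadatutabeodibes.

zaadatutabeodibes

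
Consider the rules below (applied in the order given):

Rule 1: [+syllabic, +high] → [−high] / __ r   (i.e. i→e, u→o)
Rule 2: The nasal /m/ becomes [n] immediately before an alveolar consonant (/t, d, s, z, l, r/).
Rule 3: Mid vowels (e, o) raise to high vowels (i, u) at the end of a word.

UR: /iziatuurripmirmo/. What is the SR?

iziatuorripmermu

Rule 1 (pre-rhotic lowering): /u/ is a high vowel immediately before /r/, so it lowers to [o]. /i/ is a high vowel immediately before /r/, so it lowers to [e]. /iziatuurripmirmo/ → iziatuorripmermo.
Rule 2 (nasal place assimilation): no segment meets the environment; /iziatuorripmermo/ is unchanged.
Rule 3 (final vowel raising): /o/ is a mid vowel in word-final position, so it raises to [u]. /iziatuorripmermo/ → iziatuorripmermu.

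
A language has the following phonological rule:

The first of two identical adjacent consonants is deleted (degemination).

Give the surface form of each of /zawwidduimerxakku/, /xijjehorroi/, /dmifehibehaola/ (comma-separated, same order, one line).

zawiduimerxaku, xijehoroi, dmifehibehaola

/zawwidduimerxakku/: /ww/ is a geminate; the first /w/ deletes. /dd/ is a geminate; the first /d/ deletes. /kk/ is a geminate; the first /k/ deletes. → [zawiduimerxaku].
/xijjehorroi/: /jj/ is a geminate; the first /j/ deletes. /rr/ is a geminate; the first /r/ deletes. → [xijehoroi].
/dmifehibehaola/: the rule's environment is not met; surfaces unchanged as [dmifehibehaola].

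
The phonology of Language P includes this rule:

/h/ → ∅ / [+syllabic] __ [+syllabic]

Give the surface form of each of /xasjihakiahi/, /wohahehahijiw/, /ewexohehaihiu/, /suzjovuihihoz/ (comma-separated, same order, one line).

/xasjihakiahi/: /h/ occurs between vowels /i/ and /a/, so it deletes. /h/ occurs between vowels /a/ and /i/, so it deletes. → [xasjiakiai].
/wohahehahijiw/: /h/ occurs between vowels /o/ and /a/, so it deletes. /h/ occurs between vowels /a/ and /e/, so it deletes. /h/ occurs between vowels /e/ and /a/, so it deletes. /h/ occurs between vowels /a/ and /i/, so it deletes. → [woaeaijiw].
/ewexohehaihiu/: /h/ occurs between vowels /o/ and /e/, so it deletes. /h/ occurs between vowels /e/ and /a/, so it deletes. /h/ occurs between vowels /i/ and /i/, so it deletes. → [ewexoeaiiu].
/suzjovuihihoz/: /h/ occurs between vowels /i/ and /i/, so it deletes. /h/ occurs between vowels /i/ and /o/, so it deletes. → [suzjovuiioz].

xasjiakiai, woaeaijiw, ewexoeaiiu, suzjovuiioz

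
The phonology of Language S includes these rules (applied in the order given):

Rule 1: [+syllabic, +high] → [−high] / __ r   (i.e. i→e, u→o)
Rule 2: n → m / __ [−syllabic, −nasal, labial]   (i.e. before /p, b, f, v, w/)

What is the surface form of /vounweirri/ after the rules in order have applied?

Rule 1 (pre-rhotic lowering): /i/ is a high vowel immediately before /r/, so it lowers to [e]. /vounweirri/ → vounweerri.
Rule 2 (nasal place assimilation): /n/ precedes the labial consonant /w/, so it assimilates in place to [m]. /vounweerri/ → voumweerri.

voumweerri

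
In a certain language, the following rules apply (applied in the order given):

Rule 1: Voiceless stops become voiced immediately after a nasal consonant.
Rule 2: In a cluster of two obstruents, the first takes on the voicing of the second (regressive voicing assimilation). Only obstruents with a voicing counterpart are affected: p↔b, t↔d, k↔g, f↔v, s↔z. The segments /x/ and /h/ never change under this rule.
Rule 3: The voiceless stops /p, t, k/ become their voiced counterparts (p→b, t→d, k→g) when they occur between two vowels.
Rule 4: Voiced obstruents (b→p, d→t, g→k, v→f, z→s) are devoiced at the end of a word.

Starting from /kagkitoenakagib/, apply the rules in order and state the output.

kakkidoenagagip

Rule 1 (post-nasal voicing): no segment meets the environment; /kagkitoenakagib/ is unchanged.
Rule 2 (regressive voicing assimilation): /g/ precedes the voiceless obstruent /k/, so it devoices to [k] by assimilation. /kagkitoenakagib/ → kakkitoenakagib.
Rule 3 (intervocalic voicing): /t/ is a voiceless stop between vowels /i/ and /o/, so it voices to [d]. /k/ is a voiceless stop between vowels /a/ and /a/, so it voices to [g]. /kakkitoenakagib/ → kakkidoenagagib.
Rule 4 (final devoicing): /b/ is a voiced obstruent in word-final position, so it devoices to [p]. /kakkidoenagagib/ → kakkidoenagagip.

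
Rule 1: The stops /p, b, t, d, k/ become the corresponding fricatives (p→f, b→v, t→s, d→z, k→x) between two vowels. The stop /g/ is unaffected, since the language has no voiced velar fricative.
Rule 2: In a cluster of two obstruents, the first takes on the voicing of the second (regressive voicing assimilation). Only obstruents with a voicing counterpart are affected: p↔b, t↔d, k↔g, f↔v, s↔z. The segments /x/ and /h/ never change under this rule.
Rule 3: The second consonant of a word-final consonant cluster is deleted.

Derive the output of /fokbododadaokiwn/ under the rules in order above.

Rule 1 (intervocalic spirantization): /d/ is a stop between vowels /o/ and /o/, so it spirantizes to the fricative [z]. /d/ is a stop between vowels /o/ and /a/, so it spirantizes to the fricative [z]. /d/ is a stop between vowels /a/ and /a/, so it spirantizes to the fricative [z]. /k/ is a stop between vowels /o/ and /i/, so it spirantizes to the fricative [x]. /fokbododadaokiwn/ → fokbozozazaoxiwn.
Rule 2 (regressive voicing assimilation): /k/ precedes the voiced obstruent /b/, so it voices to [g] by assimilation. /fokbozozazaoxiwn/ → fogbozozazaoxiwn.
Rule 3 (final cluster simplification): /n/ is the second consonant of a word-final cluster /wn/, so it deletes. /fogbozozazaoxiwn/ → fogbozozazaoxiw.

fogbozozazaoxiw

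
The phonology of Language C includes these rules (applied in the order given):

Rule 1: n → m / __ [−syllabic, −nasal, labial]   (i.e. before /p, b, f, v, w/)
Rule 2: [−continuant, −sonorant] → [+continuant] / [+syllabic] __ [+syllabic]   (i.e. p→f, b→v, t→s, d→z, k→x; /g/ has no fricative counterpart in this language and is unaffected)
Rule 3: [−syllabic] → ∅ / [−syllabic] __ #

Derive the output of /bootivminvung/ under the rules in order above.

boosivmimvun

Rule 1 (nasal place assimilation): /n/ precedes the labial consonant /v/, so it assimilates in place to [m]. /bootivminvung/ → bootivmimvung.
Rule 2 (intervocalic spirantization): /t/ is a stop between vowels /o/ and /i/, so it spirantizes to the fricative [s]. /bootivmimvung/ → boosivmimvung.
Rule 3 (final cluster simplification): /g/ is the second consonant of a word-final cluster /ng/, so it deletes. /boosivmimvung/ → boosivmimvun.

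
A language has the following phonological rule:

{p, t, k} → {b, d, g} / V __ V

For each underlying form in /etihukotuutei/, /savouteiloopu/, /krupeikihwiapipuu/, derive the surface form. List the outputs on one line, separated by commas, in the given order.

/etihukotuutei/: /t/ is a voiceless stop between vowels /e/ and /i/, so it voices to [d]. /k/ is a voiceless stop between vowels /u/ and /o/, so it voices to [g]. /t/ is a voiceless stop between vowels /o/ and /u/, so it voices to [d]. /t/ is a voiceless stop between vowels /u/ and /e/, so it voices to [d]. → [edihugoduudei].
/savouteiloopu/: /t/ is a voiceless stop between vowels /u/ and /e/, so it voices to [d]. /p/ is a voiceless stop between vowels /o/ and /u/, so it voices to [b]. → [savoudeiloobu].
/krupeikihwiapipuu/: /p/ is a voiceless stop between vowels /u/ and /e/, so it voices to [b]. /k/ is a voiceless stop between vowels /i/ and /i/, so it voices to [g]. /p/ is a voiceless stop between vowels /a/ and /i/, so it voices to [b]. /p/ is a voiceless stop between vowels /i/ and /u/, so it voices to [b]. → [krubeigihwiabibuu].

edihugoduudei, savoudeiloobu, krubeigihwiabibuu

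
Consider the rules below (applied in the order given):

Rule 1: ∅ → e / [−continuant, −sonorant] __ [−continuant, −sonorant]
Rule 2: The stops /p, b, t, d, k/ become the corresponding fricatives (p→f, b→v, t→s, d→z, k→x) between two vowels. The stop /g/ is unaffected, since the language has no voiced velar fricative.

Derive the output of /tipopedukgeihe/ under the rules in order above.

tifofezuxegeihe

Rule 1 (stop-cluster e-epenthesis): /k/ and /g/ form a stop–stop cluster, so [e] is inserted between them. /tipopedukgeihe/ → tipopedukegeihe.
Rule 2 (intervocalic spirantization): /p/ is a stop between vowels /i/ and /o/, so it spirantizes to the fricative [f]. /p/ is a stop between vowels /o/ and /e/, so it spirantizes to the fricative [f]. /d/ is a stop between vowels /e/ and /u/, so it spirantizes to the fricative [z]. /k/ is a stop between vowels /u/ and /e/, so it spirantizes to the fricative [x]. /tipopedukegeihe/ → tifofezuxegeihe.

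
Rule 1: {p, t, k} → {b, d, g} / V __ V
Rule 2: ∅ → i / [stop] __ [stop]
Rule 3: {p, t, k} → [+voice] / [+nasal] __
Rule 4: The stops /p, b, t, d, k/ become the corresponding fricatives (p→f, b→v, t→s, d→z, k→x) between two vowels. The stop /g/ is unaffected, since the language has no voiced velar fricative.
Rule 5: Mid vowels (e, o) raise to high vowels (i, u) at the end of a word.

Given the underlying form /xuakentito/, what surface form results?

Rule 1 (intervocalic voicing): /k/ is a voiceless stop between vowels /a/ and /e/, so it voices to [g]. /t/ is a voiceless stop between vowels /i/ and /o/, so it voices to [d]. /xuakentito/ → xuagentido.
Rule 2 (stop-cluster i-epenthesis): no segment meets the environment; /xuagentido/ is unchanged.
Rule 3 (post-nasal voicing): /t/ is a voiceless stop immediately after the nasal /n/, so it voices to [d]. /xuagentido/ → xuagendido.
Rule 4 (intervocalic spirantization): /d/ is a stop between vowels /i/ and /o/, so it spirantizes to the fricative [z]. /xuagendido/ → xuagendizo.
Rule 5 (final vowel raising): /o/ is a mid vowel in word-final position, so it raises to [u]. /xuagendizo/ → xuagendizu.

xuagendizu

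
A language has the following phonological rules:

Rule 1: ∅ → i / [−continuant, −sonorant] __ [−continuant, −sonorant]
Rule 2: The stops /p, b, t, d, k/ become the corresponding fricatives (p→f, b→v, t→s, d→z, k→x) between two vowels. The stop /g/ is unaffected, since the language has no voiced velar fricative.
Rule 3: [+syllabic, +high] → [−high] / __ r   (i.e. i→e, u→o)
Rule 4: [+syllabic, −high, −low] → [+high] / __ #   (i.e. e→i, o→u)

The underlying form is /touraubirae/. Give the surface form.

Rule 1 (stop-cluster i-epenthesis): no segment meets the environment; /touraubirae/ is unchanged.
Rule 2 (intervocalic spirantization): /b/ is a stop between vowels /u/ and /i/, so it spirantizes to the fricative [v]. /touraubirae/ → tourauvirae.
Rule 3 (pre-rhotic lowering): /u/ is a high vowel immediately before /r/, so it lowers to [o]. /i/ is a high vowel immediately before /r/, so it lowers to [e]. /tourauvirae/ → toorauverae.
Rule 4 (final vowel raising): /e/ is a mid vowel in word-final position, so it raises to [i]. /toorauverae/ → toorauverai.

toorauverai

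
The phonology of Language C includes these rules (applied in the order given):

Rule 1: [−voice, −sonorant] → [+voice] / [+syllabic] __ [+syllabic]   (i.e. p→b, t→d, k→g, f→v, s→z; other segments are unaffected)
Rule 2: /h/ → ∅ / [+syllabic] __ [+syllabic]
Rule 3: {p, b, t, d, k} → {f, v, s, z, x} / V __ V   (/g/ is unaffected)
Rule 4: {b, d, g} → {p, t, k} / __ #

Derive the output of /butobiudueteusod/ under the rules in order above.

Rule 1 (intervocalic voicing): /t/ is a voiceless obstruent between vowels /u/ and /o/, so it voices to [d]. /t/ is a voiceless obstruent between vowels /e/ and /e/, so it voices to [d]. /s/ is a voiceless obstruent between vowels /u/ and /o/, so it voices to [z]. /butobiudueteusod/ → budobiuduedeuzod.
Rule 2 (intervocalic h-deletion): no segment meets the environment; /budobiuduedeuzod/ is unchanged.
Rule 3 (intervocalic spirantization): /d/ is a stop between vowels /u/ and /o/, so it spirantizes to the fricative [z]. /b/ is a stop between vowels /o/ and /i/, so it spirantizes to the fricative [v]. /d/ is a stop between vowels /u/ and /u/, so it spirantizes to the fricative [z]. /d/ is a stop between vowels /e/ and /e/, so it spirantizes to the fricative [z]. /budobiuduedeuzod/ → buzoviuzuezeuzod.
Rule 4 (final devoicing): /d/ is a voiced stop in word-final position, so it devoices to [t]. /buzoviuzuezeuzod/ → buzoviuzuezeuzot.

buzoviuzuezeuzot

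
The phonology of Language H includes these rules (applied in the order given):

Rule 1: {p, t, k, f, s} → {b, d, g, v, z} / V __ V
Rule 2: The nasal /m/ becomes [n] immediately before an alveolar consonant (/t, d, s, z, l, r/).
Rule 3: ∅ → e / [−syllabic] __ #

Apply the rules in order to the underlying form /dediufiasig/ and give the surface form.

dediuviazige

Rule 1 (intervocalic voicing): /f/ is a voiceless obstruent between vowels /u/ and /i/, so it voices to [v]. /s/ is a voiceless obstruent between vowels /a/ and /i/, so it voices to [z]. /dediufiasig/ → dediuviazig.
Rule 2 (nasal place assimilation): no segment meets the environment; /dediuviazig/ is unchanged.
Rule 3 (final e-epenthesis): the form ends in the consonant /g/, so [e] is inserted word-finally. /dediuviazig/ → dediuviazige.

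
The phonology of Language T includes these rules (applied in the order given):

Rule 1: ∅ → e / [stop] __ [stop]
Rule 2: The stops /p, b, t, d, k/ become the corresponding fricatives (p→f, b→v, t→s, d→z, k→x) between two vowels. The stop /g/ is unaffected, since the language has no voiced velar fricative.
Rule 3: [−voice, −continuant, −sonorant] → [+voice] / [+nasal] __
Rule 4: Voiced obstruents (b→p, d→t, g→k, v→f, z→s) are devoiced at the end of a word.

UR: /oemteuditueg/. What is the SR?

oemdeuzisuek

Rule 1 (stop-cluster e-epenthesis): no segment meets the environment; /oemteuditueg/ is unchanged.
Rule 2 (intervocalic spirantization): /d/ is a stop between vowels /u/ and /i/, so it spirantizes to the fricative [z]. /t/ is a stop between vowels /i/ and /u/, so it spirantizes to the fricative [s]. /oemteuditueg/ → oemteuzisueg.
Rule 3 (post-nasal voicing): /t/ is a voiceless stop immediately after the nasal /m/, so it voices to [d]. /oemteuzisueg/ → oemdeuzisueg.
Rule 4 (final devoicing): /g/ is a voiced obstruent in word-final position, so it devoices to [k]. /oemdeuzisueg/ → oemdeuzisuek.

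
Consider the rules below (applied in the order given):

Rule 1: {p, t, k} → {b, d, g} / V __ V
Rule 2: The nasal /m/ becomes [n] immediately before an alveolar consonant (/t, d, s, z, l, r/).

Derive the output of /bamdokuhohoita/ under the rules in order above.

Rule 1 (intervocalic voicing): /k/ is a voiceless stop between vowels /o/ and /u/, so it voices to [g]. /t/ is a voiceless stop between vowels /i/ and /a/, so it voices to [d]. /bamdokuhohoita/ → bamdoguhohoida.
Rule 2 (nasal place assimilation): /m/ precedes the alveolar consonant /d/, so it assimilates in place to [n]. /bamdoguhohoida/ → bandoguhohoida.

bandoguhohoida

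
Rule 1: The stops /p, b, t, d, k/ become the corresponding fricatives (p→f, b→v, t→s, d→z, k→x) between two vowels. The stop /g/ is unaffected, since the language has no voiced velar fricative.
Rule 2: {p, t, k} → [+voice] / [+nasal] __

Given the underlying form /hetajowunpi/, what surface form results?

Rule 1 (intervocalic spirantization): /t/ is a stop between vowels /e/ and /a/, so it spirantizes to the fricative [s]. /hetajowunpi/ → hesajowunpi.
Rule 2 (post-nasal voicing): /p/ is a voiceless stop immediately after the nasal /n/, so it voices to [b]. /hesajowunpi/ → hesajowunbi.

hesajowunbi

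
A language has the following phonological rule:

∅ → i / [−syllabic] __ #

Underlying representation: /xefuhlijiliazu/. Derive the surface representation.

xefuhlijiliazu

No segment of /xefuhlijiliazu/ meets the structural description of the rule, so the form surfaces unchanged.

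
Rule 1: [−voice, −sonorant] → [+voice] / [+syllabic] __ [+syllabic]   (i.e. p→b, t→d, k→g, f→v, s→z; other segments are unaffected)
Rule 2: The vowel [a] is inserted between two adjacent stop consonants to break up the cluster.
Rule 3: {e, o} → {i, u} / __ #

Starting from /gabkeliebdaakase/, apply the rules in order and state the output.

Rule 1 (intervocalic voicing): /k/ is a voiceless obstruent between vowels /a/ and /a/, so it voices to [g]. /s/ is a voiceless obstruent between vowels /a/ and /e/, so it voices to [z]. /gabkeliebdaakase/ → gabkeliebdaagaze.
Rule 2 (stop-cluster a-epenthesis): /b/ and /k/ form a stop–stop cluster, so [a] is inserted between them. /b/ and /d/ form a stop–stop cluster, so [a] is inserted between them. /gabkeliebdaagaze/ → gabakeliebadaagaze.
Rule 3 (final vowel raising): /e/ is a mid vowel in word-final position, so it raises to [i]. /gabakeliebadaagaze/ → gabakeliebadaagazi.

gabakeliebadaagazi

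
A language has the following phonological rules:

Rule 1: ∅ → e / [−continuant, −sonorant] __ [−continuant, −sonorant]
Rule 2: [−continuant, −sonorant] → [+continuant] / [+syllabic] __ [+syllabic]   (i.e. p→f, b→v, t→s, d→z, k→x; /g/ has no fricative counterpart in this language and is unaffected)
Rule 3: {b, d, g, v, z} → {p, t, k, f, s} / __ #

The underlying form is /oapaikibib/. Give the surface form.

Rule 1 (stop-cluster e-epenthesis): no segment meets the environment; /oapaikibib/ is unchanged.
Rule 2 (intervocalic spirantization): /p/ is a stop between vowels /a/ and /a/, so it spirantizes to the fricative [f]. /k/ is a stop between vowels /i/ and /i/, so it spirantizes to the fricative [x]. /b/ is a stop between vowels /i/ and /i/, so it spirantizes to the fricative [v]. /oapaikibib/ → oafaixivib.
Rule 3 (final devoicing): /b/ is a voiced obstruent in word-final position, so it devoices to [p]. /oafaixivib/ → oafaixivip.

oafaixivip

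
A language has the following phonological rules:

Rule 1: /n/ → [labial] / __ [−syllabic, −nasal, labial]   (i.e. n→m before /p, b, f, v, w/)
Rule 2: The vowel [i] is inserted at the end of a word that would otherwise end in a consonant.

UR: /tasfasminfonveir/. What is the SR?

Rule 1 (nasal place assimilation): /n/ precedes the labial consonant /f/, so it assimilates in place to [m]. /n/ precedes the labial consonant /v/, so it assimilates in place to [m]. /tasfasminfonveir/ → tasfasmimfomveir.
Rule 2 (final i-epenthesis): the form ends in the consonant /r/, so [i] is inserted word-finally. /tasfasmimfomveir/ → tasfasmimfomveiri.

tasfasmimfomveiri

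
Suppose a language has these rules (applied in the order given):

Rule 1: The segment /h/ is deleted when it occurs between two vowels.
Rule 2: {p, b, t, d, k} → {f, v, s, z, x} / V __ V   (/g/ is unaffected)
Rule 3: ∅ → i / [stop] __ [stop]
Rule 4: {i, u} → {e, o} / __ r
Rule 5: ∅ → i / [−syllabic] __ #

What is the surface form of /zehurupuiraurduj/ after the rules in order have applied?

zeorufueraorduji

Rule 1 (intervocalic h-deletion): /h/ occurs between vowels /e/ and /u/, so it deletes. /zehurupuiraurduj/ → zeurupuiraurduj.
Rule 2 (intervocalic spirantization): /p/ is a stop between vowels /u/ and /u/, so it spirantizes to the fricative [f]. /zeurupuiraurduj/ → zeurufuiraurduj.
Rule 3 (stop-cluster i-epenthesis): no segment meets the environment; /zeurufuiraurduj/ is unchanged.
Rule 4 (pre-rhotic lowering): /u/ is a high vowel immediately before /r/, so it lowers to [o]. /i/ is a high vowel immediately before /r/, so it lowers to [e]. /u/ is a high vowel immediately before /r/, so it lowers to [o]. /zeurufuiraurduj/ → zeorufueraorduj.
Rule 5 (final i-epenthesis): the form ends in the consonant /j/, so [i] is inserted word-finally. /zeorufueraorduj/ → zeorufueraorduji.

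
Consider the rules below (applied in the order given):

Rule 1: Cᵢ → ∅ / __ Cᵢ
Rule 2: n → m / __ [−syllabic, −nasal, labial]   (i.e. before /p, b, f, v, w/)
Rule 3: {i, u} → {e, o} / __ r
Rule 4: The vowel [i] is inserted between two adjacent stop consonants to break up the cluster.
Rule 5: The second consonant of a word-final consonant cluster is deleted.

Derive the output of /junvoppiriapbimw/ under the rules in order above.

jumvoperiapibim

Rule 1 (degemination): /pp/ is a geminate; the first /p/ deletes. /junvoppiriapbimw/ → junvopiriapbimw.
Rule 2 (nasal place assimilation): /n/ precedes the labial consonant /v/, so it assimilates in place to [m]. /junvopiriapbimw/ → jumvopiriapbimw.
Rule 3 (pre-rhotic lowering): /i/ is a high vowel immediately before /r/, so it lowers to [e]. /jumvopiriapbimw/ → jumvoperiapbimw.
Rule 4 (stop-cluster i-epenthesis): /p/ and /b/ form a stop–stop cluster, so [i] is inserted between them. /jumvoperiapbimw/ → jumvoperiapibimw.
Rule 5 (final cluster simplification): /w/ is the second consonant of a word-final cluster /mw/, so it deletes. /jumvoperiapibimw/ → jumvoperiapibim.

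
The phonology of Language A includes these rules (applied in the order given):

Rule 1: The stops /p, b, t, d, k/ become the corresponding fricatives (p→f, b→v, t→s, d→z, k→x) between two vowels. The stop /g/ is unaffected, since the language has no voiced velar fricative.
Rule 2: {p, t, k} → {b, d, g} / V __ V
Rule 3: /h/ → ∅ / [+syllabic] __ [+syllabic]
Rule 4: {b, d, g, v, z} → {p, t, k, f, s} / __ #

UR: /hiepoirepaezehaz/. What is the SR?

Rule 1 (intervocalic spirantization): /p/ is a stop between vowels /e/ and /o/, so it spirantizes to the fricative [f]. /p/ is a stop between vowels /e/ and /a/, so it spirantizes to the fricative [f]. /hiepoirepaezehaz/ → hiefoirefaezehaz.
Rule 2 (intervocalic voicing): no segment meets the environment; /hiefoirefaezehaz/ is unchanged.
Rule 3 (intervocalic h-deletion): /h/ occurs between vowels /e/ and /a/, so it deletes. /hiefoirefaezehaz/ → hiefoirefaezeaz.
Rule 4 (final devoicing): /z/ is a voiced obstruent in word-final position, so it devoices to [s]. /hiefoirefaezeaz/ → hiefoirefaezeas.

hiefoirefaezeas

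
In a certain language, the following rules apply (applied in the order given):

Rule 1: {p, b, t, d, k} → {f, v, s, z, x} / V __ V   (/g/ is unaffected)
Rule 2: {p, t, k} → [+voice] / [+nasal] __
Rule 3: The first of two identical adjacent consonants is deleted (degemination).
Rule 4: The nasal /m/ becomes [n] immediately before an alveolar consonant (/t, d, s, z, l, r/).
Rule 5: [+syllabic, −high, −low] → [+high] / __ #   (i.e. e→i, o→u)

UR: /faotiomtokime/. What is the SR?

faosiondoximi

Rule 1 (intervocalic spirantization): /t/ is a stop between vowels /o/ and /i/, so it spirantizes to the fricative [s]. /k/ is a stop between vowels /o/ and /i/, so it spirantizes to the fricative [x]. /faotiomtokime/ → faosiomtoxime.
Rule 2 (post-nasal voicing): /t/ is a voiceless stop immediately after the nasal /m/, so it voices to [d]. /faosiomtoxime/ → faosiomdoxime.
Rule 3 (degemination): no segment meets the environment; /faosiomdoxime/ is unchanged.
Rule 4 (nasal place assimilation): /m/ precedes the alveolar consonant /d/, so it assimilates in place to [n]. /faosiomdoxime/ → faosiondoxime.
Rule 5 (final vowel raising): /e/ is a mid vowel in word-final position, so it raises to [i]. /faosiondoxime/ → faosiondoximi.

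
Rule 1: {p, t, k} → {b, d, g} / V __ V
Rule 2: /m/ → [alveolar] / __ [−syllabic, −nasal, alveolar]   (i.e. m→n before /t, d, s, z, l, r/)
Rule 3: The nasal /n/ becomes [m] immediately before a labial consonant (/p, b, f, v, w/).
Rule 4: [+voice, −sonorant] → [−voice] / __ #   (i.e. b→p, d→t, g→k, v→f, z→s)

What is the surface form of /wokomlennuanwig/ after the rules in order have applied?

wogonlennuamwik

Rule 1 (intervocalic voicing): /k/ is a voiceless stop between vowels /o/ and /o/, so it voices to [g]. /wokomlennuanwig/ → wogomlennuanwig.
Rule 2 (nasal place assimilation): /m/ precedes the alveolar consonant /l/, so it assimilates in place to [n]. /wogomlennuanwig/ → wogonlennuanwig.
Rule 3 (nasal place assimilation): /n/ precedes the labial consonant /w/, so it assimilates in place to [m]. /wogonlennuanwig/ → wogonlennuamwig.
Rule 4 (final devoicing): /g/ is a voiced obstruent in word-final position, so it devoices to [k]. /wogonlennuamwig/ → wogonlennuamwik.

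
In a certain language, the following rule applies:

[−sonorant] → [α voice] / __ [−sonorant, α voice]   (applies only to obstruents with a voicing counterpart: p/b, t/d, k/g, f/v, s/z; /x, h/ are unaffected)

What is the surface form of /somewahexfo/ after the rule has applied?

No segment of /somewahexfo/ meets the structural description of the rule, so the form surfaces unchanged.

somewahexfo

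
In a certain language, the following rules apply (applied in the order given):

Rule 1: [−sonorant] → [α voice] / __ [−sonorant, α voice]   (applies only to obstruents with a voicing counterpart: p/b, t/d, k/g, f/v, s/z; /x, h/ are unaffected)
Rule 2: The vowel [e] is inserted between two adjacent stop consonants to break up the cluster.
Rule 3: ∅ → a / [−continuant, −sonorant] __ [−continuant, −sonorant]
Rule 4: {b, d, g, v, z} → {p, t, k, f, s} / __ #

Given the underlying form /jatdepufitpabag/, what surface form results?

Rule 1 (regressive voicing assimilation): /t/ precedes the voiced obstruent /d/, so it voices to [d] by assimilation. /jatdepufitpabag/ → jaddepufitpabag.
Rule 2 (stop-cluster e-epenthesis): /d/ and /d/ form a stop–stop cluster, so [e] is inserted between them. /t/ and /p/ form a stop–stop cluster, so [e] is inserted between them. /jaddepufitpabag/ → jadedepufitepabag.
Rule 3 (stop-cluster a-epenthesis): no segment meets the environment; /jadedepufitepabag/ is unchanged.
Rule 4 (final devoicing): /g/ is a voiced obstruent in word-final position, so it devoices to [k]. /jadedepufitepabag/ → jadedepufitepabak.

jadedepufitepabak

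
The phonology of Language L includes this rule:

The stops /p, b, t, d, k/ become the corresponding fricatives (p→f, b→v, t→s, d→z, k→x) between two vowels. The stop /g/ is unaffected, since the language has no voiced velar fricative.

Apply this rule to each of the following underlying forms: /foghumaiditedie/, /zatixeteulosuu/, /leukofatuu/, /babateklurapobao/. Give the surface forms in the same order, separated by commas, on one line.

/foghumaiditedie/: /d/ is a stop between vowels /i/ and /i/, so it spirantizes to the fricative [z]. /t/ is a stop between vowels /i/ and /e/, so it spirantizes to the fricative [s]. /d/ is a stop between vowels /e/ and /i/, so it spirantizes to the fricative [z]. → [foghumaizisezie].
/zatixeteulosuu/: /t/ is a stop between vowels /a/ and /i/, so it spirantizes to the fricative [s]. /t/ is a stop between vowels /e/ and /e/, so it spirantizes to the fricative [s]. → [zasixeseulosuu].
/leukofatuu/: /k/ is a stop between vowels /u/ and /o/, so it spirantizes to the fricative [x]. /t/ is a stop between vowels /a/ and /u/, so it spirantizes to the fricative [s]. → [leuxofasuu].
/babateklurapobao/: /b/ is a stop between vowels /a/ and /a/, so it spirantizes to the fricative [v]. /t/ is a stop between vowels /a/ and /e/, so it spirantizes to the fricative [s]. /p/ is a stop between vowels /a/ and /o/, so it spirantizes to the fricative [f]. /b/ is a stop between vowels /o/ and /a/, so it spirantizes to the fricative [v]. → [bavaseklurafovao].

foghumaizisezie, zasixeseulosuu, leuxofasuu, bavaseklurafovao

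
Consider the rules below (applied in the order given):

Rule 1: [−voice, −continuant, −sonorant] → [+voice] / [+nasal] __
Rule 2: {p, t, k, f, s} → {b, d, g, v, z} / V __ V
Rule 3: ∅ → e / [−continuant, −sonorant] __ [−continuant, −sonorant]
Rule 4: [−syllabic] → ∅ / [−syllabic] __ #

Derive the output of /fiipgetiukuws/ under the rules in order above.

fiipegediuguw

Rule 1 (post-nasal voicing): no segment meets the environment; /fiipgetiukuws/ is unchanged.
Rule 2 (intervocalic voicing): /t/ is a voiceless obstruent between vowels /e/ and /i/, so it voices to [d]. /k/ is a voiceless obstruent between vowels /u/ and /u/, so it voices to [g]. /fiipgetiukuws/ → fiipgediuguws.
Rule 3 (stop-cluster e-epenthesis): /p/ and /g/ form a stop–stop cluster, so [e] is inserted between them. /fiipgediuguws/ → fiipegediuguws.
Rule 4 (final cluster simplification): /s/ is the second consonant of a word-final cluster /ws/, so it deletes. /fiipegediuguws/ → fiipegediuguw.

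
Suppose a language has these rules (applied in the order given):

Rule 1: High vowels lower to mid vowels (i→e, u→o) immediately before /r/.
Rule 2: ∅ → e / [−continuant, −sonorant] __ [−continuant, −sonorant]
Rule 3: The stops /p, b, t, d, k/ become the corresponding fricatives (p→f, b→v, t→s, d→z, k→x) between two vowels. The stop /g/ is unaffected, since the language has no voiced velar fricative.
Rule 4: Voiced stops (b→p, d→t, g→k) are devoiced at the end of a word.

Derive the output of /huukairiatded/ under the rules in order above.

huuxaeriasezet

Rule 1 (pre-rhotic lowering): /i/ is a high vowel immediately before /r/, so it lowers to [e]. /huukairiatded/ → huukaeriatded.
Rule 2 (stop-cluster e-epenthesis): /t/ and /d/ form a stop–stop cluster, so [e] is inserted between them. /huukaeriatded/ → huukaeriateded.
Rule 3 (intervocalic spirantization): /k/ is a stop between vowels /u/ and /a/, so it spirantizes to the fricative [x]. /t/ is a stop between vowels /a/ and /e/, so it spirantizes to the fricative [s]. /d/ is a stop between vowels /e/ and /e/, so it spirantizes to the fricative [z]. /huukaeriateded/ → huuxaeriasezed.
Rule 4 (final devoicing): /d/ is a voiced stop in word-final position, so it devoices to [t]. /huuxaeriasezed/ → huuxaeriasezet.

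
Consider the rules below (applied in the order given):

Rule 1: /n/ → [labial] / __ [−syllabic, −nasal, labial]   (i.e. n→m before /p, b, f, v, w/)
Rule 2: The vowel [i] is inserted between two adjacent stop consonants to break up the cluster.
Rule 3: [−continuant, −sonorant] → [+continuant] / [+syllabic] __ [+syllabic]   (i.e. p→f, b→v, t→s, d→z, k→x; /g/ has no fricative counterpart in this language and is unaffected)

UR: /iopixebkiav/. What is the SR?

Rule 1 (nasal place assimilation): no segment meets the environment; /iopixebkiav/ is unchanged.
Rule 2 (stop-cluster i-epenthesis): /b/ and /k/ form a stop–stop cluster, so [i] is inserted between them. /iopixebkiav/ → iopixebikiav.
Rule 3 (intervocalic spirantization): /p/ is a stop between vowels /o/ and /i/, so it spirantizes to the fricative [f]. /b/ is a stop between vowels /e/ and /i/, so it spirantizes to the fricative [v]. /k/ is a stop between vowels /i/ and /i/, so it spirantizes to the fricative [x]. /iopixebikiav/ → iofixevixiav.

iofixevixiav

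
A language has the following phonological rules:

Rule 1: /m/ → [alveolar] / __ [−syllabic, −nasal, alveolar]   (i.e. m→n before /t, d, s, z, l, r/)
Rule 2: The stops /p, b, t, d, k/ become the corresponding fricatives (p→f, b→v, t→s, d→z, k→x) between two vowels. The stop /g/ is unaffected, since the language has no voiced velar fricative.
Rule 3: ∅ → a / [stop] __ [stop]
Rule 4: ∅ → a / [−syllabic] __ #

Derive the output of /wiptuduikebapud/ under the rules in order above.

wipatuzuixevafuda

Rule 1 (nasal place assimilation): no segment meets the environment; /wiptuduikebapud/ is unchanged.
Rule 2 (intervocalic spirantization): /d/ is a stop between vowels /u/ and /u/, so it spirantizes to the fricative [z]. /k/ is a stop between vowels /i/ and /e/, so it spirantizes to the fricative [x]. /b/ is a stop between vowels /e/ and /a/, so it spirantizes to the fricative [v]. /p/ is a stop between vowels /a/ and /u/, so it spirantizes to the fricative [f]. /wiptuduikebapud/ → wiptuzuixevafud.
Rule 3 (stop-cluster a-epenthesis): /p/ and /t/ form a stop–stop cluster, so [a] is inserted between them. /wiptuzuixevafud/ → wipatuzuixevafud.
Rule 4 (final a-epenthesis): the form ends in the consonant /d/, so [a] is inserted word-finally. /wipatuzuixevafud/ → wipatuzuixevafuda.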